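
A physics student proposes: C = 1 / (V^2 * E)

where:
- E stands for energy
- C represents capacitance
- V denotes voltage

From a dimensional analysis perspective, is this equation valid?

No

E (energy) has dimensions [L^2 M T^-2].
C (capacitance) has dimensions [I^2 L^-2 M^-1 T^4].
V (voltage) has dimensions [I^-1 L^2 M T^-3].

Left side: [I^2 L^-2 M^-1 T^4]
Right side: [I^2 L^-6 M^-3 T^8]

The two sides have different dimensions, so the equation is NOT dimensionally consistent.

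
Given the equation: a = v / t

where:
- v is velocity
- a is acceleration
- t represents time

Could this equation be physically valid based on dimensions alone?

Yes

v (velocity) has dimensions [L T^-1].
a (acceleration) has dimensions [L T^-2].
t (time) has dimensions [T].

Left side: [L T^-2]
Right side: [L T^-2]

Both sides have the same dimensions, so the equation is dimensionally consistent.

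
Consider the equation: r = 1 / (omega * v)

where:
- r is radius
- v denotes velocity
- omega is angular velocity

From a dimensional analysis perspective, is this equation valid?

No

r (radius) has dimensions [L].
v (velocity) has dimensions [L T^-1].
omega (angular velocity) has dimensions [T^-1].

Left side: [L]
Right side: [L^-1 T^2]

The two sides have different dimensions, so the equation is NOT dimensionally consistent.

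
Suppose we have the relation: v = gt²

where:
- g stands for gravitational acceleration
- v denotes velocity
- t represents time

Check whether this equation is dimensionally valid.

No

g (gravitational acceleration) has dimensions [L T^-2].
v (velocity) has dimensions [L T^-1].
t (time) has dimensions [T].

Left side: [L T^-1]
Right side: [L]

The two sides have different dimensions, so the equation is NOT dimensionally consistent.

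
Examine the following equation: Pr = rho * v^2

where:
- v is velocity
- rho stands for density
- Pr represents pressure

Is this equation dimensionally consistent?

Yes

v (velocity) has dimensions [L T^-1].
rho (density) has dimensions [L^-3 M].
Pr (pressure) has dimensions [L^-1 M T^-2].

Left side: [L^-1 M T^-2]
Right side: [L^-1 M T^-2]

Both sides have the same dimensions, so the equation is dimensionally consistent.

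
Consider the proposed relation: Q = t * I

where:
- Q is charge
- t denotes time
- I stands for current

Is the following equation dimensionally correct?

Yes

Q (charge) has dimensions [I T].
t (time) has dimensions [T].
I (current) has dimensions [I].

Left side: [I T]
Right side: [I T]

Both sides have the same dimensions, so the equation is dimensionally consistent.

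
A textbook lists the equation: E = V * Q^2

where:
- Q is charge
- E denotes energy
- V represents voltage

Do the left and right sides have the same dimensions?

No

Q (charge) has dimensions [I T].
E (energy) has dimensions [L^2 M T^-2].
V (voltage) has dimensions [I^-1 L^2 M T^-3].

Left side: [L^2 M T^-2]
Right side: [I L^2 M T^-1]

The two sides have different dimensions, so the equation is NOT dimensionally consistent.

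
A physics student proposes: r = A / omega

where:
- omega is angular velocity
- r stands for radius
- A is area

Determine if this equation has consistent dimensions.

No

omega (angular velocity) has dimensions [T^-1].
r (radius) has dimensions [L].
A (area) has dimensions [L^2].

Left side: [L]
Right side: [L^2 T]

The two sides have different dimensions, so the equation is NOT dimensionally consistent.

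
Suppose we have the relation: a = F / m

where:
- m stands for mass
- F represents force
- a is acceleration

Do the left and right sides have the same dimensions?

Yes

m (mass) has dimensions [M].
F (force) has dimensions [L M T^-2].
a (acceleration) has dimensions [L T^-2].

Left side: [L T^-2]
Right side: [L T^-2]

Both sides have the same dimensions, so the equation is dimensionally consistent.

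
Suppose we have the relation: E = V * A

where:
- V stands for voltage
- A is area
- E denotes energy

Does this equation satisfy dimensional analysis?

No

V (voltage) has dimensions [I^-1 L^2 M T^-3].
A (area) has dimensions [L^2].
E (energy) has dimensions [L^2 M T^-2].

Left side: [L^2 M T^-2]
Right side: [I^-1 L^4 M T^-3]

The two sides have different dimensions, so the equation is NOT dimensionally consistent.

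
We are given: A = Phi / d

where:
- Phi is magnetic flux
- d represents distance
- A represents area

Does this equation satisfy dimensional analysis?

No

Phi (magnetic flux) has dimensions [I^-1 L^2 M T^-2].
d (distance) has dimensions [L].
A (area) has dimensions [L^2].

Left side: [L^2]
Right side: [I^-1 L M T^-2]

The two sides have different dimensions, so the equation is NOT dimensionally consistent.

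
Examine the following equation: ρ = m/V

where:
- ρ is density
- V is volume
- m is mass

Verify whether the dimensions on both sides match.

Yes

ρ (density) has dimensions [L^-3 M].
V (volume) has dimensions [L^3].
m (mass) has dimensions [M].

Left side: [L^-3 M]
Right side: [L^-3 M]

Both sides have the same dimensions, so the equation is dimensionally consistent.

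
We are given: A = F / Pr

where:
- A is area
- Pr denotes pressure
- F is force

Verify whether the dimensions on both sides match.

Yes

A (area) has dimensions [L^2].
Pr (pressure) has dimensions [L^-1 M T^-2].
F (force) has dimensions [L M T^-2].

Left side: [L^2]
Right side: [L^2]

Both sides have the same dimensions, so the equation is dimensionally consistent.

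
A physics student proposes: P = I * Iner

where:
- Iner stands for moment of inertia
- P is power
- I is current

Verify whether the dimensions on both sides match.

No

Iner (moment of inertia) has dimensions [L^2 M].
P (power) has dimensions [L^2 M T^-3].
I (current) has dimensions [I].

Left side: [L^2 M T^-3]
Right side: [I L^2 M]

The two sides have different dimensions, so the equation is NOT dimensionally consistent.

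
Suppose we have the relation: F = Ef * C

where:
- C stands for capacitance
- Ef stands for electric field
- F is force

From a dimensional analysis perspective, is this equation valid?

No

C (capacitance) has dimensions [I^2 L^-2 M^-1 T^4].
Ef (electric field) has dimensions [I^-1 L M T^-3].
F (force) has dimensions [L M T^-2].

Left side: [L M T^-2]
Right side: [I L^-1 T]

The two sides have different dimensions, so the equation is NOT dimensionally consistent.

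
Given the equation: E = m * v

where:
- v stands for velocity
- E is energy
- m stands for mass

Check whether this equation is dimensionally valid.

No

v (velocity) has dimensions [L T^-1].
E (energy) has dimensions [L^2 M T^-2].
m (mass) has dimensions [M].

Left side: [L^2 M T^-2]
Right side: [L M T^-1]

The two sides have different dimensions, so the equation is NOT dimensionally consistent.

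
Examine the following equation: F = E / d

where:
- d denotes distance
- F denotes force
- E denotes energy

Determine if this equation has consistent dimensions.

Yes

d (distance) has dimensions [L].
F (force) has dimensions [L M T^-2].
E (energy) has dimensions [L^2 M T^-2].

Left side: [L M T^-2]
Right side: [L M T^-2]

Both sides have the same dimensions, so the equation is dimensionally consistent.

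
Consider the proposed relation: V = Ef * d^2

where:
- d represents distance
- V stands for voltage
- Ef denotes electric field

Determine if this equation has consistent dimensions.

No

d (distance) has dimensions [L].
V (voltage) has dimensions [I^-1 L^2 M T^-3].
Ef (electric field) has dimensions [I^-1 L M T^-3].

Left side: [I^-1 L^2 M T^-3]
Right side: [I^-1 L^3 M T^-3]

The two sides have different dimensions, so the equation is NOT dimensionally consistent.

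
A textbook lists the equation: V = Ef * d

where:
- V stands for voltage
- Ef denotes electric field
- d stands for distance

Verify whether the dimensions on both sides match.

Yes

V (voltage) has dimensions [I^-1 L^2 M T^-3].
Ef (electric field) has dimensions [I^-1 L M T^-3].
d (distance) has dimensions [L].

Left side: [I^-1 L^2 M T^-3]
Right side: [I^-1 L^2 M T^-3]

Both sides have the same dimensions, so the equation is dimensionally consistent.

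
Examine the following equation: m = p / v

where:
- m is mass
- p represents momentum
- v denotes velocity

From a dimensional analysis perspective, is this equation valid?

Yes

m (mass) has dimensions [M].
p (momentum) has dimensions [L M T^-1].
v (velocity) has dimensions [L T^-1].

Left side: [M]
Right side: [M]

Both sides have the same dimensions, so the equation is dimensionally consistent.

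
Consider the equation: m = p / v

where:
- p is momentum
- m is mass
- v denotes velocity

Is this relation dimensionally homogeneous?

Yes

p (momentum) has dimensions [L M T^-1].
m (mass) has dimensions [M].
v (velocity) has dimensions [L T^-1].

Left side: [M]
Right side: [M]

Both sides have the same dimensions, so the equation is dimensionally consistent.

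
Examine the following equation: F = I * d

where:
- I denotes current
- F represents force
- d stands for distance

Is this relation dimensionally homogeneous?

No

I (current) has dimensions [I].
F (force) has dimensions [L M T^-2].
d (distance) has dimensions [L].

Left side: [L M T^-2]
Right side: [I L]

The two sides have different dimensions, so the equation is NOT dimensionally consistent.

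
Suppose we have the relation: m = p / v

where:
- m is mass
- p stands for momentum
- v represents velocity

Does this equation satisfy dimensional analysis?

Yes

m (mass) has dimensions [M].
p (momentum) has dimensions [L M T^-1].
v (velocity) has dimensions [L T^-1].

Left side: [M]
Right side: [M]

Both sides have the same dimensions, so the equation is dimensionally consistent.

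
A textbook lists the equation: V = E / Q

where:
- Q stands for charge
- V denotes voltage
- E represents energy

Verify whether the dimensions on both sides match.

Yes

Q (charge) has dimensions [I T].
V (voltage) has dimensions [I^-1 L^2 M T^-3].
E (energy) has dimensions [L^2 M T^-2].

Left side: [I^-1 L^2 M T^-3]
Right side: [I^-1 L^2 M T^-3]

Both sides have the same dimensions, so the equation is dimensionally consistent.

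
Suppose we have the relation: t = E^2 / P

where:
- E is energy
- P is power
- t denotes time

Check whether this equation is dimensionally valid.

No

E (energy) has dimensions [L^2 M T^-2].
P (power) has dimensions [L^2 M T^-3].
t (time) has dimensions [T].

Left side: [T]
Right side: [L^2 M T^-1]

The two sides have different dimensions, so the equation is NOT dimensionally consistent.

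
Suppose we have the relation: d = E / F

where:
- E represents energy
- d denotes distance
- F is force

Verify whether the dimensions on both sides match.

Yes

E (energy) has dimensions [L^2 M T^-2].
d (distance) has dimensions [L].
F (force) has dimensions [L M T^-2].

Left side: [L]
Right side: [L]

Both sides have the same dimensions, so the equation is dimensionally consistent.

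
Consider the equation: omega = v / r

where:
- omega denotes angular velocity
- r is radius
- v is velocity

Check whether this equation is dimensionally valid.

Yes

omega (angular velocity) has dimensions [T^-1].
r (radius) has dimensions [L].
v (velocity) has dimensions [L T^-1].

Left side: [T^-1]
Right side: [T^-1]

Both sides have the same dimensions, so the equation is dimensionally consistent.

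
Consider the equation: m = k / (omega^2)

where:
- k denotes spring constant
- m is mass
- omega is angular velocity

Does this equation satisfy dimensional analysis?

Yes

k (spring constant) has dimensions [M T^-2].
m (mass) has dimensions [M].
omega (angular velocity) has dimensions [T^-1].

Left side: [M]
Right side: [M]

Both sides have the same dimensions, so the equation is dimensionally consistent.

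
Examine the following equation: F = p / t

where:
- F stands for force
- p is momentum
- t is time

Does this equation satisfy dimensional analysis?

Yes

F (force) has dimensions [L M T^-2].
p (momentum) has dimensions [L M T^-1].
t (time) has dimensions [T].

Left side: [L M T^-2]
Right side: [L M T^-2]

Both sides have the same dimensions, so the equation is dimensionally consistent.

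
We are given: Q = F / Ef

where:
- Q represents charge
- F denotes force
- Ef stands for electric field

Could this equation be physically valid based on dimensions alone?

Yes

Q (charge) has dimensions [I T].
F (force) has dimensions [L M T^-2].
Ef (electric field) has dimensions [I^-1 L M T^-3].

Left side: [I T]
Right side: [I T]

Both sides have the same dimensions, so the equation is dimensionally consistent.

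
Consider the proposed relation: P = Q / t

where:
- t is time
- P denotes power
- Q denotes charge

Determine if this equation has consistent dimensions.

No

t (time) has dimensions [T].
P (power) has dimensions [L^2 M T^-3].
Q (charge) has dimensions [I T].

Left side: [L^2 M T^-3]
Right side: [I]

The two sides have different dimensions, so the equation is NOT dimensionally consistent.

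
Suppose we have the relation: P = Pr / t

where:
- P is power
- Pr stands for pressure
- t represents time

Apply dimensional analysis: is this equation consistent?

No

P (power) has dimensions [L^2 M T^-3].
Pr (pressure) has dimensions [L^-1 M T^-2].
t (time) has dimensions [T].

Left side: [L^2 M T^-3]
Right side: [L^-1 M T^-3]

The two sides have different dimensions, so the equation is NOT dimensionally consistent.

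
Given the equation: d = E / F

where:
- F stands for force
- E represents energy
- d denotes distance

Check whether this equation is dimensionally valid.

Yes

F (force) has dimensions [L M T^-2].
E (energy) has dimensions [L^2 M T^-2].
d (distance) has dimensions [L].

Left side: [L]
Right side: [L]

Both sides have the same dimensions, so the equation is dimensionally consistent.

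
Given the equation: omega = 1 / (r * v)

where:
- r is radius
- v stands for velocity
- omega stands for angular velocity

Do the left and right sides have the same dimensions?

No

r (radius) has dimensions [L].
v (velocity) has dimensions [L T^-1].
omega (angular velocity) has dimensions [T^-1].

Left side: [T^-1]
Right side: [L^-2 T]

The two sides have different dimensions, so the equation is NOT dimensionally consistent.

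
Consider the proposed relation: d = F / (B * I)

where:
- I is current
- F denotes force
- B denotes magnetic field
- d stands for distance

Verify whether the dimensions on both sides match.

Yes

I (current) has dimensions [I].
F (force) has dimensions [L M T^-2].
B (magnetic field) has dimensions [I^-1 M T^-2].
d (distance) has dimensions [L].

Left side: [L]
Right side: [L]

Both sides have the same dimensions, so the equation is dimensionally consistent.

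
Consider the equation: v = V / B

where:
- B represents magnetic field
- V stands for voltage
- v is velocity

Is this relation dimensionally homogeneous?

No

B (magnetic field) has dimensions [I^-1 M T^-2].
V (voltage) has dimensions [I^-1 L^2 M T^-3].
v (velocity) has dimensions [L T^-1].

Left side: [L T^-1]
Right side: [L^2 T^-1]

The two sides have different dimensions, so the equation is NOT dimensionally consistent.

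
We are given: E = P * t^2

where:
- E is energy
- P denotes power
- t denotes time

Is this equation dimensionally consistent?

No

E (energy) has dimensions [L^2 M T^-2].
P (power) has dimensions [L^2 M T^-3].
t (time) has dimensions [T].

Left side: [L^2 M T^-2]
Right side: [L^2 M T^-1]

The two sides have different dimensions, so the equation is NOT dimensionally consistent.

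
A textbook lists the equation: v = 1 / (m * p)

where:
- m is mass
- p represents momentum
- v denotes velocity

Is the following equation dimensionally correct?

No

m (mass) has dimensions [M].
p (momentum) has dimensions [L M T^-1].
v (velocity) has dimensions [L T^-1].

Left side: [L T^-1]
Right side: [L^-1 M^-2 T]

The two sides have different dimensions, so the equation is NOT dimensionally consistent.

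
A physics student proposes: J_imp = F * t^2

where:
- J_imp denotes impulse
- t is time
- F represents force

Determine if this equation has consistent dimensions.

No

J_imp (impulse) has dimensions [L M T^-1].
t (time) has dimensions [T].
F (force) has dimensions [L M T^-2].

Left side: [L M T^-1]
Right side: [L M]

The two sides have different dimensions, so the equation is NOT dimensionally consistent.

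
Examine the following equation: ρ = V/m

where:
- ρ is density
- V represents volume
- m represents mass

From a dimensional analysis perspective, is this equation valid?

No

ρ (density) has dimensions [L^-3 M].
V (volume) has dimensions [L^3].
m (mass) has dimensions [M].

Left side: [L^-3 M]
Right side: [L^3 M^-1]

The two sides have different dimensions, so the equation is NOT dimensionally consistent.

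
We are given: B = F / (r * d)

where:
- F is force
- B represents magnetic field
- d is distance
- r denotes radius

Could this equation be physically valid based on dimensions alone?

No

F (force) has dimensions [L M T^-2].
B (magnetic field) has dimensions [I^-1 M T^-2].
d (distance) has dimensions [L].
r (radius) has dimensions [L].

Left side: [I^-1 M T^-2]
Right side: [L^-1 M T^-2]

The two sides have different dimensions, so the equation is NOT dimensionally consistent.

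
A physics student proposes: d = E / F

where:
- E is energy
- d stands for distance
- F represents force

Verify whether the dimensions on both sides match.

Yes

E (energy) has dimensions [L^2 M T^-2].
d (distance) has dimensions [L].
F (force) has dimensions [L M T^-2].

Left side: [L]
Right side: [L]

Both sides have the same dimensions, so the equation is dimensionally consistent.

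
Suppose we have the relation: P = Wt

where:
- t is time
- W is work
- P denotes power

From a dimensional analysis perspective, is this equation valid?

No

t (time) has dimensions [T].
W (work) has dimensions [L^2 M T^-2].
P (power) has dimensions [L^2 M T^-3].

Left side: [L^2 M T^-3]
Right side: [L^2 M T^-1]

The two sides have different dimensions, so the equation is NOT dimensionally consistent.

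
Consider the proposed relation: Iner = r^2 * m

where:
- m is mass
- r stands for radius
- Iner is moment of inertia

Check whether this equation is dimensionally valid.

Yes

m (mass) has dimensions [M].
r (radius) has dimensions [L].
Iner (moment of inertia) has dimensions [L^2 M].

Left side: [L^2 M]
Right side: [L^2 M]

Both sides have the same dimensions, so the equation is dimensionally consistent.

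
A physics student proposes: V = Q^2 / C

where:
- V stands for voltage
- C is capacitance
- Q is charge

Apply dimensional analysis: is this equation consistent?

No

V (voltage) has dimensions [I^-1 L^2 M T^-3].
C (capacitance) has dimensions [I^2 L^-2 M^-1 T^4].
Q (charge) has dimensions [I T].

Left side: [I^-1 L^2 M T^-3]
Right side: [L^2 M T^-2]

The two sides have different dimensions, so the equation is NOT dimensionally consistent.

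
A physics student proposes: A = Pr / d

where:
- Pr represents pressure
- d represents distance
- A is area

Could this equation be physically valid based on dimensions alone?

No

Pr (pressure) has dimensions [L^-1 M T^-2].
d (distance) has dimensions [L].
A (area) has dimensions [L^2].

Left side: [L^2]
Right side: [L^-2 M T^-2]

The two sides have different dimensions, so the equation is NOT dimensionally consistent.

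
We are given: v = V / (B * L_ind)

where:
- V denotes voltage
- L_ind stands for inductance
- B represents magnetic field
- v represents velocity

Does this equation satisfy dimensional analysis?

No

V (voltage) has dimensions [I^-1 L^2 M T^-3].
L_ind (inductance) has dimensions [I^-2 L^2 M T^-2].
B (magnetic field) has dimensions [I^-1 M T^-2].
v (velocity) has dimensions [L T^-1].

Left side: [L T^-1]
Right side: [I^2 M^-1 T]

The two sides have different dimensions, so the equation is NOT dimensionally consistent.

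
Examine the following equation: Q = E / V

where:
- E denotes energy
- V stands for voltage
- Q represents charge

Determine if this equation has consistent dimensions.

Yes

E (energy) has dimensions [L^2 M T^-2].
V (voltage) has dimensions [I^-1 L^2 M T^-3].
Q (charge) has dimensions [I T].

Left side: [I T]
Right side: [I T]

Both sides have the same dimensions, so the equation is dimensionally consistent.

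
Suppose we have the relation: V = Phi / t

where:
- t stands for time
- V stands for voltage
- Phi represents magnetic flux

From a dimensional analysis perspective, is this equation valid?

Yes

t (time) has dimensions [T].
V (voltage) has dimensions [I^-1 L^2 M T^-3].
Phi (magnetic flux) has dimensions [I^-1 L^2 M T^-2].

Left side: [I^-1 L^2 M T^-3]
Right side: [I^-1 L^2 M T^-3]

Both sides have the same dimensions, so the equation is dimensionally consistent.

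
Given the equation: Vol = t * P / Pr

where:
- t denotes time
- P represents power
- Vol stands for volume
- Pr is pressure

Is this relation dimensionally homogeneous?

Yes

t (time) has dimensions [T].
P (power) has dimensions [L^2 M T^-3].
Vol (volume) has dimensions [L^3].
Pr (pressure) has dimensions [L^-1 M T^-2].

Left side: [L^3]
Right side: [L^3]

Both sides have the same dimensions, so the equation is dimensionally consistent.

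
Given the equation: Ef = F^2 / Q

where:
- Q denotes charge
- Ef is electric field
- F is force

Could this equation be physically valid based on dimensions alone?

No

Q (charge) has dimensions [I T].
Ef (electric field) has dimensions [I^-1 L M T^-3].
F (force) has dimensions [L M T^-2].

Left side: [I^-1 L M T^-3]
Right side: [I^-1 L^2 M^2 T^-5]

The two sides have different dimensions, so the equation is NOT dimensionally consistent.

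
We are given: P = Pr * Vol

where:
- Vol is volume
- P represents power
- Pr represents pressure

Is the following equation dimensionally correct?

No

Vol (volume) has dimensions [L^3].
P (power) has dimensions [L^2 M T^-3].
Pr (pressure) has dimensions [L^-1 M T^-2].

Left side: [L^2 M T^-3]
Right side: [L^2 M T^-2]

The two sides have different dimensions, so the equation is NOT dimensionally consistent.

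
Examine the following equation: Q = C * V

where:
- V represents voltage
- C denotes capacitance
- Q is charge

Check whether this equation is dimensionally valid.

Yes

V (voltage) has dimensions [I^-1 L^2 M T^-3].
C (capacitance) has dimensions [I^2 L^-2 M^-1 T^4].
Q (charge) has dimensions [I T].

Left side: [I T]
Right side: [I T]

Both sides have the same dimensions, so the equation is dimensionally consistent.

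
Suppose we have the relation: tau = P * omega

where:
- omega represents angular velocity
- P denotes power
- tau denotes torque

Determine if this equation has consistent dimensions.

No

omega (angular velocity) has dimensions [T^-1].
P (power) has dimensions [L^2 M T^-3].
tau (torque) has dimensions [L^2 M T^-2].

Left side: [L^2 M T^-2]
Right side: [L^2 M T^-4]

The two sides have different dimensions, so the equation is NOT dimensionally consistent.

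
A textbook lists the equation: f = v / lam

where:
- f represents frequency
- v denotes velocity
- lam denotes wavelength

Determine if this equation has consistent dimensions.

Yes

f (frequency) has dimensions [T^-1].
v (velocity) has dimensions [L T^-1].
lam (wavelength) has dimensions [L].

Left side: [T^-1]
Right side: [T^-1]

Both sides have the same dimensions, so the equation is dimensionally consistent.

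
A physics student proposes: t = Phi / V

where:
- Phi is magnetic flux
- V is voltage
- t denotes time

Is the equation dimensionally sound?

Yes

Phi (magnetic flux) has dimensions [I^-1 L^2 M T^-2].
V (voltage) has dimensions [I^-1 L^2 M T^-3].
t (time) has dimensions [T].

Left side: [T]
Right side: [T]

Both sides have the same dimensions, so the equation is dimensionally consistent.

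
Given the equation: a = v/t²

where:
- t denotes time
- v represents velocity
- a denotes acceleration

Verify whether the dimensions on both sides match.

No

t (time) has dimensions [T].
v (velocity) has dimensions [L T^-1].
a (acceleration) has dimensions [L T^-2].

Left side: [L T^-2]
Right side: [L T^-3]

The two sides have different dimensions, so the equation is NOT dimensionally consistent.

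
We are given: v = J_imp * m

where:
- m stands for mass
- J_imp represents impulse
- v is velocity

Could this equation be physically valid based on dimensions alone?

No

m (mass) has dimensions [M].
J_imp (impulse) has dimensions [L M T^-1].
v (velocity) has dimensions [L T^-1].

Left side: [L T^-1]
Right side: [L M^2 T^-1]

The two sides have different dimensions, so the equation is NOT dimensionally consistent.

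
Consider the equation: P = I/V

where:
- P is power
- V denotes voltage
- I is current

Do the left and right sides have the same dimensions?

No

P (power) has dimensions [L^2 M T^-3].
V (voltage) has dimensions [I^-1 L^2 M T^-3].
I (current) has dimensions [I].

Left side: [L^2 M T^-3]
Right side: [I^2 L^-2 M^-1 T^3]

The two sides have different dimensions, so the equation is NOT dimensionally consistent.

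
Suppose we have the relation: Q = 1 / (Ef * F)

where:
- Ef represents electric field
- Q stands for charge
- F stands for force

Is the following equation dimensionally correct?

No

Ef (electric field) has dimensions [I^-1 L M T^-3].
Q (charge) has dimensions [I T].
F (force) has dimensions [L M T^-2].

Left side: [I T]
Right side: [I L^-2 M^-2 T^5]

The two sides have different dimensions, so the equation is NOT dimensionally consistent.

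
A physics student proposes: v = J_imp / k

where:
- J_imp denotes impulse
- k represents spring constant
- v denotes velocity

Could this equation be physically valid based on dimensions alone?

No

J_imp (impulse) has dimensions [L M T^-1].
k (spring constant) has dimensions [M T^-2].
v (velocity) has dimensions [L T^-1].

Left side: [L T^-1]
Right side: [L T]

The two sides have different dimensions, so the equation is NOT dimensionally consistent.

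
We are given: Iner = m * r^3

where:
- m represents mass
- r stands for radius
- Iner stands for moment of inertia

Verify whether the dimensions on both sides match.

No

m (mass) has dimensions [M].
r (radius) has dimensions [L].
Iner (moment of inertia) has dimensions [L^2 M].

Left side: [L^2 M]
Right side: [L^3 M]

The two sides have different dimensions, so the equation is NOT dimensionally consistent.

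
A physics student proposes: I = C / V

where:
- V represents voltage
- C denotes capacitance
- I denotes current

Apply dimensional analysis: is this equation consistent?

No

V (voltage) has dimensions [I^-1 L^2 M T^-3].
C (capacitance) has dimensions [I^2 L^-2 M^-1 T^4].
I (current) has dimensions [I].

Left side: [I]
Right side: [I^3 L^-4 M^-2 T^7]

The two sides have different dimensions, so the equation is NOT dimensionally consistent.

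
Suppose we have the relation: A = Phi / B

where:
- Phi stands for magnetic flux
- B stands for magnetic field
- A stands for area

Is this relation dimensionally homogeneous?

Yes

Phi (magnetic flux) has dimensions [I^-1 L^2 M T^-2].
B (magnetic field) has dimensions [I^-1 M T^-2].
A (area) has dimensions [L^2].

Left side: [L^2]
Right side: [L^2]

Both sides have the same dimensions, so the equation is dimensionally consistent.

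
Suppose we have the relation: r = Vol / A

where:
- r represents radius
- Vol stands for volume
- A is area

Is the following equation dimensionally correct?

Yes

r (radius) has dimensions [L].
Vol (volume) has dimensions [L^3].
A (area) has dimensions [L^2].

Left side: [L]
Right side: [L]

Both sides have the same dimensions, so the equation is dimensionally consistent.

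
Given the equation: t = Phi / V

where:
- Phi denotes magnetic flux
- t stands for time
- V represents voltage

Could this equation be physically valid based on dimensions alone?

Yes

Phi (magnetic flux) has dimensions [I^-1 L^2 M T^-2].
t (time) has dimensions [T].
V (voltage) has dimensions [I^-1 L^2 M T^-3].

Left side: [T]
Right side: [T]

Both sides have the same dimensions, so the equation is dimensionally consistent.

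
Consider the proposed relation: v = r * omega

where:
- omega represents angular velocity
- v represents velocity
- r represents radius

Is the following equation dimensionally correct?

Yes

omega (angular velocity) has dimensions [T^-1].
v (velocity) has dimensions [L T^-1].
r (radius) has dimensions [L].

Left side: [L T^-1]
Right side: [L T^-1]

Both sides have the same dimensions, so the equation is dimensionally consistent.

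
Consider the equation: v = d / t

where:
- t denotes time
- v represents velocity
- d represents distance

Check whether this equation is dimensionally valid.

Yes

t (time) has dimensions [T].
v (velocity) has dimensions [L T^-1].
d (distance) has dimensions [L].

Left side: [L T^-1]
Right side: [L T^-1]

Both sides have the same dimensions, so the equation is dimensionally consistent.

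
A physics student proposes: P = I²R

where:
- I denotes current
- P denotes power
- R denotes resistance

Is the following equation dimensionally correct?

Yes

I (current) has dimensions [I].
P (power) has dimensions [L^2 M T^-3].
R (resistance) has dimensions [I^-2 L^2 M T^-3].

Left side: [L^2 M T^-3]
Right side: [L^2 M T^-3]

Both sides have the same dimensions, so the equation is dimensionally consistent.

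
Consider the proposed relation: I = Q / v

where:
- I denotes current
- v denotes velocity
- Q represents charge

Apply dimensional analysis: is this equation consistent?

No

I (current) has dimensions [I].
v (velocity) has dimensions [L T^-1].
Q (charge) has dimensions [I T].

Left side: [I]
Right side: [I L^-1 T^2]

The two sides have different dimensions, so the equation is NOT dimensionally consistent.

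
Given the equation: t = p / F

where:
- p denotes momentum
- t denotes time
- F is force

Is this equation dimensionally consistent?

Yes

p (momentum) has dimensions [L M T^-1].
t (time) has dimensions [T].
F (force) has dimensions [L M T^-2].

Left side: [T]
Right side: [T]

Both sides have the same dimensions, so the equation is dimensionally consistent.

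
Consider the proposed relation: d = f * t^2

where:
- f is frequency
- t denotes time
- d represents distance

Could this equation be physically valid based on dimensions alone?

No

f (frequency) has dimensions [T^-1].
t (time) has dimensions [T].
d (distance) has dimensions [L].

Left side: [L]
Right side: [T]

The two sides have different dimensions, so the equation is NOT dimensionally consistent.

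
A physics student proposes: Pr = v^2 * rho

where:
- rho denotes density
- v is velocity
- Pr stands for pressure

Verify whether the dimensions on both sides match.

Yes

rho (density) has dimensions [L^-3 M].
v (velocity) has dimensions [L T^-1].
Pr (pressure) has dimensions [L^-1 M T^-2].

Left side: [L^-1 M T^-2]
Right side: [L^-1 M T^-2]

Both sides have the same dimensions, so the equation is dimensionally consistent.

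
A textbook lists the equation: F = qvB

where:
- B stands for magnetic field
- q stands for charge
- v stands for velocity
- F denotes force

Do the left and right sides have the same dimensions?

Yes

B (magnetic field) has dimensions [I^-1 M T^-2].
q (charge) has dimensions [I T].
v (velocity) has dimensions [L T^-1].
F (force) has dimensions [L M T^-2].

Left side: [L M T^-2]
Right side: [L M T^-2]

Both sides have the same dimensions, so the equation is dimensionally consistent.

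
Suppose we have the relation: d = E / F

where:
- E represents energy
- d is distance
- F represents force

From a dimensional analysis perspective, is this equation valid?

Yes

E (energy) has dimensions [L^2 M T^-2].
d (distance) has dimensions [L].
F (force) has dimensions [L M T^-2].

Left side: [L]
Right side: [L]

Both sides have the same dimensions, so the equation is dimensionally consistent.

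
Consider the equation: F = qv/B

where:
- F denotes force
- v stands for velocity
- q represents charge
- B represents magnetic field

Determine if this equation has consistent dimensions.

No

F (force) has dimensions [L M T^-2].
v (velocity) has dimensions [L T^-1].
q (charge) has dimensions [I T].
B (magnetic field) has dimensions [I^-1 M T^-2].

Left side: [L M T^-2]
Right side: [I^2 L M^-1 T^2]

The two sides have different dimensions, so the equation is NOT dimensionally consistent.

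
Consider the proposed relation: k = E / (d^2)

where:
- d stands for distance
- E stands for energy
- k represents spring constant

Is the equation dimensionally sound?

Yes

d (distance) has dimensions [L].
E (energy) has dimensions [L^2 M T^-2].
k (spring constant) has dimensions [M T^-2].

Left side: [M T^-2]
Right side: [M T^-2]

Both sides have the same dimensions, so the equation is dimensionally consistent.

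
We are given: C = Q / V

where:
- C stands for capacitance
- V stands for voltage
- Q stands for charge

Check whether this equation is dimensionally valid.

Yes

C (capacitance) has dimensions [I^2 L^-2 M^-1 T^4].
V (voltage) has dimensions [I^-1 L^2 M T^-3].
Q (charge) has dimensions [I T].

Left side: [I^2 L^-2 M^-1 T^4]
Right side: [I^2 L^-2 M^-1 T^4]

Both sides have the same dimensions, so the equation is dimensionally consistent.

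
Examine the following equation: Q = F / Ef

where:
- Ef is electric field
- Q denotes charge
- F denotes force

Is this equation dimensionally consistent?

Yes

Ef (electric field) has dimensions [I^-1 L M T^-3].
Q (charge) has dimensions [I T].
F (force) has dimensions [L M T^-2].

Left side: [I T]
Right side: [I T]

Both sides have the same dimensions, so the equation is dimensionally consistent.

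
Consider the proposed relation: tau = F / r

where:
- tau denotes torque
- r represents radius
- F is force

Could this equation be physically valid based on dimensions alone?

No

tau (torque) has dimensions [L^2 M T^-2].
r (radius) has dimensions [L].
F (force) has dimensions [L M T^-2].

Left side: [L^2 M T^-2]
Right side: [M T^-2]

The two sides have different dimensions, so the equation is NOT dimensionally consistent.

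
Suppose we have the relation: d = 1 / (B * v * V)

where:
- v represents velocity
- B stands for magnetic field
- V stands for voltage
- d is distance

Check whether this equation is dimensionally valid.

No

v (velocity) has dimensions [L T^-1].
B (magnetic field) has dimensions [I^-1 M T^-2].
V (voltage) has dimensions [I^-1 L^2 M T^-3].
d (distance) has dimensions [L].

Left side: [L]
Right side: [I^2 L^-3 M^-2 T^6]

The two sides have different dimensions, so the equation is NOT dimensionally consistent.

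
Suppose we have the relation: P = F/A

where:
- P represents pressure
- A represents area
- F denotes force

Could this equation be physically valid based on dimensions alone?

Yes

P (pressure) has dimensions [L^-1 M T^-2].
A (area) has dimensions [L^2].
F (force) has dimensions [L M T^-2].

Left side: [L^-1 M T^-2]
Right side: [L^-1 M T^-2]

Both sides have the same dimensions, so the equation is dimensionally consistent.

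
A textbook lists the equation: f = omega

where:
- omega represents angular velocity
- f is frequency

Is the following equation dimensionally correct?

Yes

omega (angular velocity) has dimensions [T^-1].
f (frequency) has dimensions [T^-1].

Left side: [T^-1]
Right side: [T^-1]

Both sides have the same dimensions, so the equation is dimensionally consistent.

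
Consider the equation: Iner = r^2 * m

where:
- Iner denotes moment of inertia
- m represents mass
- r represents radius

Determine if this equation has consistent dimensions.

Yes

Iner (moment of inertia) has dimensions [L^2 M].
m (mass) has dimensions [M].
r (radius) has dimensions [L].

Left side: [L^2 M]
Right side: [L^2 M]

Both sides have the same dimensions, so the equation is dimensionally consistent.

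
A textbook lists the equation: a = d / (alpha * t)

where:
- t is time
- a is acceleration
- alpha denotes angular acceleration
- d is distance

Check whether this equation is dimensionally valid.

No

t (time) has dimensions [T].
a (acceleration) has dimensions [L T^-2].
alpha (angular acceleration) has dimensions [T^-2].
d (distance) has dimensions [L].

Left side: [L T^-2]
Right side: [L T]

The two sides have different dimensions, so the equation is NOT dimensionally consistent.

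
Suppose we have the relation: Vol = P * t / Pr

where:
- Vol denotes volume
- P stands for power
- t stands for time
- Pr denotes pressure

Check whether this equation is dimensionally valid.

Yes

Vol (volume) has dimensions [L^3].
P (power) has dimensions [L^2 M T^-3].
t (time) has dimensions [T].
Pr (pressure) has dimensions [L^-1 M T^-2].

Left side: [L^3]
Right side: [L^3]

Both sides have the same dimensions, so the equation is dimensionally consistent.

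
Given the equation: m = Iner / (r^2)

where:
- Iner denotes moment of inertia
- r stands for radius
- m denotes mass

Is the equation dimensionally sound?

Yes

Iner (moment of inertia) has dimensions [L^2 M].
r (radius) has dimensions [L].
m (mass) has dimensions [M].

Left side: [M]
Right side: [M]

Both sides have the same dimensions, so the equation is dimensionally consistent.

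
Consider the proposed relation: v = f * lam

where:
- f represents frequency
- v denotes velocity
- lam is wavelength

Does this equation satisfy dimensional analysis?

Yes

f (frequency) has dimensions [T^-1].
v (velocity) has dimensions [L T^-1].
lam (wavelength) has dimensions [L].

Left side: [L T^-1]
Right side: [L T^-1]

Both sides have the same dimensions, so the equation is dimensionally consistent.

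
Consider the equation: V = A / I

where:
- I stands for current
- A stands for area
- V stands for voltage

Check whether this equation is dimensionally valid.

No

I (current) has dimensions [I].
A (area) has dimensions [L^2].
V (voltage) has dimensions [I^-1 L^2 M T^-3].

Left side: [I^-1 L^2 M T^-3]
Right side: [I^-1 L^2]

The two sides have different dimensions, so the equation is NOT dimensionally consistent.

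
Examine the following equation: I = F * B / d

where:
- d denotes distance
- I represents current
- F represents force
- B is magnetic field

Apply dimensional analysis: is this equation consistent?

No

d (distance) has dimensions [L].
I (current) has dimensions [I].
F (force) has dimensions [L M T^-2].
B (magnetic field) has dimensions [I^-1 M T^-2].

Left side: [I]
Right side: [I^-1 M^2 T^-4]

The two sides have different dimensions, so the equation is NOT dimensionally consistent.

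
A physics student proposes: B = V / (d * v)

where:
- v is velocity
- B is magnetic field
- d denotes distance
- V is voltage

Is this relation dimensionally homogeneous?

Yes

v (velocity) has dimensions [L T^-1].
B (magnetic field) has dimensions [I^-1 M T^-2].
d (distance) has dimensions [L].
V (voltage) has dimensions [I^-1 L^2 M T^-3].

Left side: [I^-1 M T^-2]
Right side: [I^-1 M T^-2]

Both sides have the same dimensions, so the equation is dimensionally consistent.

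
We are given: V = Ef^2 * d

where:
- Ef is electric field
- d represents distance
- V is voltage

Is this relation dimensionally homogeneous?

No

Ef (electric field) has dimensions [I^-1 L M T^-3].
d (distance) has dimensions [L].
V (voltage) has dimensions [I^-1 L^2 M T^-3].

Left side: [I^-1 L^2 M T^-3]
Right side: [I^-2 L^3 M^2 T^-6]

The two sides have different dimensions, so the equation is NOT dimensionally consistent.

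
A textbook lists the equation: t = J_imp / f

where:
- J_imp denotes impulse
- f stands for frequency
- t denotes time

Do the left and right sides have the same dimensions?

No

J_imp (impulse) has dimensions [L M T^-1].
f (frequency) has dimensions [T^-1].
t (time) has dimensions [T].

Left side: [T]
Right side: [L M]

The two sides have different dimensions, so the equation is NOT dimensionally consistent.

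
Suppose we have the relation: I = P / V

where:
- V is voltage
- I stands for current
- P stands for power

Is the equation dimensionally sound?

Yes

V (voltage) has dimensions [I^-1 L^2 M T^-3].
I (current) has dimensions [I].
P (power) has dimensions [L^2 M T^-3].

Left side: [I]
Right side: [I]

Both sides have the same dimensions, so the equation is dimensionally consistent.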